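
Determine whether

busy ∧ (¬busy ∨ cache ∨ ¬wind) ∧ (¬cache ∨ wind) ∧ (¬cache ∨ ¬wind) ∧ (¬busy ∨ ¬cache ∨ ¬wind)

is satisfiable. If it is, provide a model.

Unit clause (busy) forces busy = True.
Try cache = True:
  (¬cache ∨ wind) forces wind = True.
  clause (¬cache ∨ ¬wind) is falsified — backtrack.
So cache = False.
  then (¬busy ∨ cache ∨ ¬wind) forces wind = False.
Check each clause:
  (busy): busy holds.
  (¬busy ∨ cache ∨ ¬wind): ¬wind holds.
  (¬cache ∨ wind): ¬cache holds.
  (¬cache ∨ ¬wind): ¬cache holds.
  (¬busy ∨ ¬cache ∨ ¬wind): ¬cache holds.
All clauses satisfied.

busy = True; cache = False; wind = False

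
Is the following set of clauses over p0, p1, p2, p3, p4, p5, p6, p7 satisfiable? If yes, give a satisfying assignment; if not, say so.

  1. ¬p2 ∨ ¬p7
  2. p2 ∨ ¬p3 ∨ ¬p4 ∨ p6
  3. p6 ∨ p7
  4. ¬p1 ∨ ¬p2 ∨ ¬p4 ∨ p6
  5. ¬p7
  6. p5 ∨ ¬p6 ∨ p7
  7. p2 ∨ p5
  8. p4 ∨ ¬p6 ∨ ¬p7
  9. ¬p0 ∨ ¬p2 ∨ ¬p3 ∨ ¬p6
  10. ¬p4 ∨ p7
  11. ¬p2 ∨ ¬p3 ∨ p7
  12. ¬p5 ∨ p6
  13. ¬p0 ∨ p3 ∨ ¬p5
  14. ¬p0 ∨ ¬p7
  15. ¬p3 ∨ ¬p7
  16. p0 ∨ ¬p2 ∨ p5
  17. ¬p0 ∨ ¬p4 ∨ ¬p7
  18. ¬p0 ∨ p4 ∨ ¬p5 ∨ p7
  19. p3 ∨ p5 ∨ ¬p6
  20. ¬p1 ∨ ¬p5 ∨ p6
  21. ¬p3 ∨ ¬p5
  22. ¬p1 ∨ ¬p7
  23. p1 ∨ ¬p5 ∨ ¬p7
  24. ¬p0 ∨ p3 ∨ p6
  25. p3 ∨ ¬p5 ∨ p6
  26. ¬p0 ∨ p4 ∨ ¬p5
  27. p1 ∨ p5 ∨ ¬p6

Unit clause (¬p7) forces p7 = False.
In (¬p4 ∨ p7) only ¬p4 is left, so p4 = False.
In (p6 ∨ p7) only p6 is left, so p6 = True.
In (p5 ∨ ¬p6 ∨ p7) only p5 is left, so p5 = True.
In (¬p0 ∨ p4 ∨ ¬p5 ∨ p7) only ¬p0 is left, so p0 = False.
In (¬p3 ∨ ¬p5) only ¬p3 is left, so p3 = False.
Set p1 = True.
Set p2 = True.
All clauses satisfied.

p0 = False; p1 = True; p2 = True; p3 = False; p4 = False; p5 = True; p6 = True; p7 = False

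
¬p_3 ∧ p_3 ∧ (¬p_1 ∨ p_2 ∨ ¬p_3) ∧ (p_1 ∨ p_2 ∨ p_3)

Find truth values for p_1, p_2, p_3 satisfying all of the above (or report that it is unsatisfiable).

No satisfying assignment exists.

Case p_3 = True:
  Clause (¬p_3) is falsified — contradiction.
Case p_3 = False:
  Clause (p_3) is falsified — contradiction.
Both cases fail, so the formula is unsatisfiable.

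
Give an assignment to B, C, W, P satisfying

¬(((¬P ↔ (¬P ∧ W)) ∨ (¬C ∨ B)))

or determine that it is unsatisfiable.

B = False; C = True; W = False; P = False

  ¬(((¬P ↔ (¬P ∧ W)) ∨ (¬C ∨ B))) = True
    (¬P ↔ (¬P ∧ W)) ∨ (¬C ∨ B) = False
      ¬P ↔ (¬P ∧ W) = False
        ¬P = True
        ¬P ∧ W = False
          ¬P = True
      ¬C ∨ B = False
        ¬C = False
The formula evaluates to True.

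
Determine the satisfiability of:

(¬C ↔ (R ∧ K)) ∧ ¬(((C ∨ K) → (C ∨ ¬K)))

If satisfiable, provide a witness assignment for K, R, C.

K=T; R=T; C=F

  ¬C ↔ (R ∧ K) = True
    ¬C = True
    R ∧ K = True
  ¬(((C ∨ K) → (C ∨ ¬K))) = True
    (C ∨ K) → (C ∨ ¬K) = False
      C ∨ K = True
      C ∨ ¬K = False
        ¬K = False
Both conjuncts True, so the formula holds.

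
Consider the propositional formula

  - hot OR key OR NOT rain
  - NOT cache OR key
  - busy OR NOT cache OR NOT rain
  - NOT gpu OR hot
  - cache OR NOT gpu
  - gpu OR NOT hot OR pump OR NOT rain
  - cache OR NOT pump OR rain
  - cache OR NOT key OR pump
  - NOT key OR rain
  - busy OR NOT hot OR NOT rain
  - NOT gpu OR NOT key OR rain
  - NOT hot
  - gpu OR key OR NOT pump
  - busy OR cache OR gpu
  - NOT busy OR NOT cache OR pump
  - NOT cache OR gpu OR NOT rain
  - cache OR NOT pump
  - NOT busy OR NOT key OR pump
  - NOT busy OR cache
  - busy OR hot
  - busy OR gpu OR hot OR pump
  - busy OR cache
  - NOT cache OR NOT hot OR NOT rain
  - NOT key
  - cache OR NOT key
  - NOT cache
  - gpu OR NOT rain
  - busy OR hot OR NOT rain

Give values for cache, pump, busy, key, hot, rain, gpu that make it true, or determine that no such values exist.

UNSATISFIABLE

Case cache = True:
  Clause (NOT cache) is falsified — contradiction.
Case cache = False:
  (cache OR NOT gpu) forces gpu = False.
  (NOT hot) forces hot = False.
  (busy OR cache OR gpu) forces busy = True.
  Clause (NOT busy OR cache) is falsified — contradiction.
Both cases fail, so the formula is unsatisfiable.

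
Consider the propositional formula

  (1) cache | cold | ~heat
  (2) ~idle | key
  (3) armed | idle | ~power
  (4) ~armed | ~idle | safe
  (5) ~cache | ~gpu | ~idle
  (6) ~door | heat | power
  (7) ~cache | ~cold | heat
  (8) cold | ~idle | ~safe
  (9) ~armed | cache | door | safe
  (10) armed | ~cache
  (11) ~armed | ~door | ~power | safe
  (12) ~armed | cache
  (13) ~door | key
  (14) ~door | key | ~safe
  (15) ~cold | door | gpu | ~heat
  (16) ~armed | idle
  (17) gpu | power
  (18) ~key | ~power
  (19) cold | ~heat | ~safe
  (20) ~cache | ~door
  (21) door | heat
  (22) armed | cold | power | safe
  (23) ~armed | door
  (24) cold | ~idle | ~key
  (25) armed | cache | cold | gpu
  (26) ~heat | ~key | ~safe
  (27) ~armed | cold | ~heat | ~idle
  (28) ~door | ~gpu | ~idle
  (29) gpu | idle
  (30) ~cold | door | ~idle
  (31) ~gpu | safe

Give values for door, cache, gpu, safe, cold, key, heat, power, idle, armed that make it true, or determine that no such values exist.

door = False; cache = False; gpu = True; safe = True; cold = True; key = False; heat = True; power = False; idle = False; armed = False

Set door = False.
  then (door | heat) forces heat = True.
  then (~armed | door) forces armed = False.
  then (armed | ~cache) forces cache = False.
  then (cache | cold | ~heat) forces cold = True.
  then (~cold | door | gpu | ~heat) forces gpu = True.
  then (~cold | door | ~idle) forces idle = False.
  then (~gpu | safe) forces safe = True.
  then (armed | idle | ~power) forces power = False.
  then (~heat | ~key | ~safe) forces key = False.
All clauses satisfied.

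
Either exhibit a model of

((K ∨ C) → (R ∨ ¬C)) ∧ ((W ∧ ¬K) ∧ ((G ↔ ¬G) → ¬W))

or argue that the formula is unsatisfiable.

K: False, G: False, W: True, R: True, C: False

  (K ∨ C) → (R ∨ ¬C) = True
    K ∨ C = False
    R ∨ ¬C = True
      ¬C = True
  (W ∧ ¬K) ∧ ((G ↔ ¬G) → ¬W) = True
    W ∧ ¬K = True
      ¬K = True
    (G ↔ ¬G) → ¬W = True
      G ↔ ¬G = False
        ¬G = True
      ¬W = False
Both conjuncts True, so the formula holds.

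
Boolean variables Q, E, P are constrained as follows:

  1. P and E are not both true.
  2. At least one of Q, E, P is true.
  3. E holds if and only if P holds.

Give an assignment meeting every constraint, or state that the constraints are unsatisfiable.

Q = True, E = False, P = False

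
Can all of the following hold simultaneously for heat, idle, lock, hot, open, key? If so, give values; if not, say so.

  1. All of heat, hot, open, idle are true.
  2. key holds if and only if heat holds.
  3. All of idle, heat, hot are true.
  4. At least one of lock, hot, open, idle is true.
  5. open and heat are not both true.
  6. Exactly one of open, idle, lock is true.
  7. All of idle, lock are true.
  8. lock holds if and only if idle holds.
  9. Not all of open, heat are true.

UNSATISFIABLE

Case open = True:
  (1) forces heat = True.
  Constraint (5) is violated (open=T, heat=T) — contradiction.
Case open = False:
  Constraint (1) is violated (open=F) — contradiction.
Both cases fail — unsatisfiable.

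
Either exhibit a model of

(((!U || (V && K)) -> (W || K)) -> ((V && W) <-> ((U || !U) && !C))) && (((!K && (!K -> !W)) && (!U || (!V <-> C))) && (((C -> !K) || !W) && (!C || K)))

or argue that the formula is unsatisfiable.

V: False; K: False; C: False; W: False; U: False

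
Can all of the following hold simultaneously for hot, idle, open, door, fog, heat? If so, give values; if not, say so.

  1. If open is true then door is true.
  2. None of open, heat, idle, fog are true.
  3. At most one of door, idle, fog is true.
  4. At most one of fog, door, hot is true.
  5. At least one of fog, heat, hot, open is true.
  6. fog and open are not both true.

hot=T; idle=F; open=F; door=F; fog=F; heat=F

  (1) open=F ⇒ door: vacuous ✓
  (2) {open, heat, idle, fog}: 0 true — none ✓
  (3) {door, idle, fog}: 0 true — at most one ✓
  (4) {fog, door, hot}: 1 true — at most one ✓
  (5) {fog, heat, hot, open}: 1 true — at least one ✓
  (6) fog=F, open=F — not both ✓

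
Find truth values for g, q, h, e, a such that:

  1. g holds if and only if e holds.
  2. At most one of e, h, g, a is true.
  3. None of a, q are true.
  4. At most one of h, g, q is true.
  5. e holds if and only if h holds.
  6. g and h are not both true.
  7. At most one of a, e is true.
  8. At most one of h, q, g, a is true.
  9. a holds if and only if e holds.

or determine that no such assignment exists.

g=F, q=F, h=F, e=F, a=F

  (1) g=F, e=F — same ✓
  (2) {e, h, g, a}: 0 true — at most one ✓
  (3) {a, q}: 0 true — none ✓
  (4) {h, g, q}: 0 true — at most one ✓
  (5) e=F, h=F — same ✓
  (6) g=F, h=F — not both ✓
  (7) {a, e}: 0 true — at most one ✓
  (8) {h, q, g, a}: 0 true — at most one ✓
  (9) a=F, e=F — same ✓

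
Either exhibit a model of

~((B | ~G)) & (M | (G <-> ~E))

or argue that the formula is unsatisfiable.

G: True, E: False, B: False, M: False

  ~((B | ~G)) = True
    B | ~G = False
      ~G = False
  M | (G <-> ~E) = True
    G <-> ~E = True
      ~E = True
Both conjuncts True, so the formula holds.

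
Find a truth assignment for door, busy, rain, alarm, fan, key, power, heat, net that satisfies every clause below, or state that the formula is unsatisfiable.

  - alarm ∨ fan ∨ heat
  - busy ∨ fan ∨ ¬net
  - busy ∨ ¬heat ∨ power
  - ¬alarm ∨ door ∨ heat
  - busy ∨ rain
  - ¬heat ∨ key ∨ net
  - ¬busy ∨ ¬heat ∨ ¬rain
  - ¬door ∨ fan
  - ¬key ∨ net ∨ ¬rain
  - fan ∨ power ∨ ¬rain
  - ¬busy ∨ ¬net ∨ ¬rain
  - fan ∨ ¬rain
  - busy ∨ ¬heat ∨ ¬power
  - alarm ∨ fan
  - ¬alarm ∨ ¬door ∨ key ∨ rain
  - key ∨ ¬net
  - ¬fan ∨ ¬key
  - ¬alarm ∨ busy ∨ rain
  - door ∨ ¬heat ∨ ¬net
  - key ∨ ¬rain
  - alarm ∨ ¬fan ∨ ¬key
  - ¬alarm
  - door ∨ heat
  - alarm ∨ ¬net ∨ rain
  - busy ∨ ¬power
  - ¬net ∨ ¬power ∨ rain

door=T, busy=T, rain=F, alarm=F, fan=T, key=F, power=F, heat=F, net=F

Unit clause (¬alarm) forces alarm = False.
In (alarm ∨ fan) only fan is left, so fan = True.
In (¬fan ∨ ¬key) only ¬key is left, so key = False.
In (key ∨ ¬rain) only ¬rain is left, so rain = False.
In (alarm ∨ ¬net ∨ rain) only ¬net is left, so net = False.
In (busy ∨ rain) only busy is left, so busy = True.
In (¬heat ∨ key ∨ net) only ¬heat is left, so heat = False.
In (door ∨ heat) only door is left, so door = True.
Set power = False.
All clauses satisfied.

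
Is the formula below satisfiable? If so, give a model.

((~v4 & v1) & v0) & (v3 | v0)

v0: True, v1: True, v3: True, v4: False

  (~v4 & v1) & v0 = True
    ~v4 & v1 = True
      ~v4 = True
  v3 | v0 = True
Both conjuncts True, so the formula holds.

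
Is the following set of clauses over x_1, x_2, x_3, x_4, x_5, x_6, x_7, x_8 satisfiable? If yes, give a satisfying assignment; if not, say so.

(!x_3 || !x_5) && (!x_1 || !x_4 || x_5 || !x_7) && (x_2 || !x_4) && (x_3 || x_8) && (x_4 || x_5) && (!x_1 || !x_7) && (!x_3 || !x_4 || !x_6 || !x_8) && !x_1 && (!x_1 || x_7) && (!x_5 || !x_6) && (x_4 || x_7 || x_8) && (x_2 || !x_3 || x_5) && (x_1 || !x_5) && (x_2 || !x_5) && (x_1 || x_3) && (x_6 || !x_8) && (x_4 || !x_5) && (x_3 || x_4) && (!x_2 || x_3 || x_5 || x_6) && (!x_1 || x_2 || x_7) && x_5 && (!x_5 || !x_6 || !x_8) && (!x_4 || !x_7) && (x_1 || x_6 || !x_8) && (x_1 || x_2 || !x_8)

Unsatisfiable — no assignment works.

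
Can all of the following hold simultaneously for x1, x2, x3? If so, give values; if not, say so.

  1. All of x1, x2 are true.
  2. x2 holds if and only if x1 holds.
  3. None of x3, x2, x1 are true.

The formula is unsatisfiable.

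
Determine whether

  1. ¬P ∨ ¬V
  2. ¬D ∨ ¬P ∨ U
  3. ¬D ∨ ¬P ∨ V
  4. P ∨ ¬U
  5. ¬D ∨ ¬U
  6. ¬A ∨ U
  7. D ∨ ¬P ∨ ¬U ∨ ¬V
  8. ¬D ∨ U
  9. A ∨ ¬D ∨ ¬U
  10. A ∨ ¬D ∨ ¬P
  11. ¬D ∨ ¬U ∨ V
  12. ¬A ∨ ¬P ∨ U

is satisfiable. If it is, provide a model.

A = True; U = True; P = True; D = False; V = False

Set A = True.
  then (¬A ∨ U) forces U = True.
  then (P ∨ ¬U) forces P = True.
  then (¬D ∨ ¬U) forces D = False.
  then (D ∨ ¬P ∨ ¬U ∨ ¬V) forces V = False.
All clauses satisfied.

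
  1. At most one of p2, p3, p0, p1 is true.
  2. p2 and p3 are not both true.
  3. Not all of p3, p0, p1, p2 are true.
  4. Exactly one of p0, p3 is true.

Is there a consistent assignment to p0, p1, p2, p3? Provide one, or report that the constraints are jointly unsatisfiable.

p0 = False, p1 = False, p2 = False, p3 = True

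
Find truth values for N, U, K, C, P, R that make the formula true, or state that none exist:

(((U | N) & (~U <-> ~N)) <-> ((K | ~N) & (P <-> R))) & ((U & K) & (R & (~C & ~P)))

N=F, U=T, K=T, C=F, P=F, R=T

  ((U | N) & (~U <-> ~N)) <-> ((K | ~N) & (P <-> R)) = True
    (U | N) & (~U <-> ~N) = False
      U | N = True
      ~U <-> ~N = False
        ~U = False
        ~N = True
    (K | ~N) & (P <-> R) = False
      K | ~N = True
        ~N = True
      P <-> R = False
  (U & K) & (R & (~C & ~P)) = True
    U & K = True
    R & (~C & ~P) = True
      ~C & ~P = True
        ~C = True
        ~P = True
Both conjuncts True, so the formula holds.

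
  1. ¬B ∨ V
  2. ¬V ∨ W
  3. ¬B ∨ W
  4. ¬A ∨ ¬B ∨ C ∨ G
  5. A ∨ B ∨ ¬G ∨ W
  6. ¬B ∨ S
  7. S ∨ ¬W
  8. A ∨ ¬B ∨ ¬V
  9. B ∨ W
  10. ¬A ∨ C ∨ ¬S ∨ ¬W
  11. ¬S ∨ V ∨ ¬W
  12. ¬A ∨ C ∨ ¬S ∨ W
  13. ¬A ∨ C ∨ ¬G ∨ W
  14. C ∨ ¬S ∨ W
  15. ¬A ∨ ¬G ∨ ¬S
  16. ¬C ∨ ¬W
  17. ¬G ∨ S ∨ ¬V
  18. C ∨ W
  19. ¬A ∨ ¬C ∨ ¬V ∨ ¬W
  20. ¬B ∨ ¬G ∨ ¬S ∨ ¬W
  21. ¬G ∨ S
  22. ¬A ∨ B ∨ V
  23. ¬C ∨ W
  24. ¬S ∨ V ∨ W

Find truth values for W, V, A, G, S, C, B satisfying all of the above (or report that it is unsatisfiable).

W = True, V = True, A = False, G = True, S = True, C = False, B = False

Try W = False:
  (¬V ∨ W) forces V = False.
  (¬B ∨ V) forces B = False.
  clause (B ∨ W) is falsified — backtrack.
So W = True.
  then (S ∨ ¬W) forces S = True.
  then (¬S ∨ V ∨ ¬W) forces V = True.
  then (¬C ∨ ¬W) forces C = False.
  then (¬A ∨ C ∨ ¬S ∨ ¬W) forces A = False.
  then (A ∨ ¬B ∨ ¬V) forces B = False.
Set G = True.
All clauses satisfied.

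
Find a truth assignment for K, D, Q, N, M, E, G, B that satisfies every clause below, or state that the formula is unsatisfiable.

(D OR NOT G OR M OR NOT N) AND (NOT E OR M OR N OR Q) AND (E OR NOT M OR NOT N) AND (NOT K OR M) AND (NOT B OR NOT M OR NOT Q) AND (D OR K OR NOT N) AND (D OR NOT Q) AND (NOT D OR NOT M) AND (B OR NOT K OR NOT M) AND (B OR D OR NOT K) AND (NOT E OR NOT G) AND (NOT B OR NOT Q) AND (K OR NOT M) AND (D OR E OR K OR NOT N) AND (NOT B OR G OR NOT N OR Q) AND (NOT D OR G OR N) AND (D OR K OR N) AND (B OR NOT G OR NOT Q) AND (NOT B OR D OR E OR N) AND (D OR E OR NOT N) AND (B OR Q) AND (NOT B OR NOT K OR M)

K = False, D = True, Q = False, N = False, M = False, E = False, G = True, B = True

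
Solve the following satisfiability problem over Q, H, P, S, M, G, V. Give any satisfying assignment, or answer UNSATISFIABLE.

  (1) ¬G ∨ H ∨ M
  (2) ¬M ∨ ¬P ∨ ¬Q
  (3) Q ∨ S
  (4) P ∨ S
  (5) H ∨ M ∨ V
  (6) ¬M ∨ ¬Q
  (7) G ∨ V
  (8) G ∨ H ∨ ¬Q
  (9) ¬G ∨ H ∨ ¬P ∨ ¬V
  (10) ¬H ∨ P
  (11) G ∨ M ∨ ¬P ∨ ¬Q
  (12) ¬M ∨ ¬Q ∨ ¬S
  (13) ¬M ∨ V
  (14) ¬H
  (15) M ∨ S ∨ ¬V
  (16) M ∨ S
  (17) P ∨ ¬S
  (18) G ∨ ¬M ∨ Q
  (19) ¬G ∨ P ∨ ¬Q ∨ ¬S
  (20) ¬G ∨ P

Q = False; H = False; P = True; S = True; M = False; G = False; V = True

Unit clause (¬H) forces H = False.
Set Q = False.
  then (Q ∨ S) forces S = True.
  then (P ∨ ¬S) forces P = True.
Set M = False.
  then (¬G ∨ H ∨ M) forces G = False.
  then (H ∨ M ∨ V) forces V = True.
All clauses satisfied.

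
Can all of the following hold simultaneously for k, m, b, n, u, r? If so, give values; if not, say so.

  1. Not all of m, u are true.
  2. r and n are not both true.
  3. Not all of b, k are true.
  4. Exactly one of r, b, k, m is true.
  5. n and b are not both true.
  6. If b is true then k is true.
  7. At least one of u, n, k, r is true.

k=F, m=T, b=F, n=T, u=F, r=F

  (1) {m, u}: 1/2 true — not all ✓
  (2) r=F, n=T — not both ✓
  (3) {b, k}: 0/2 true — not all ✓
  (4) {r, b, k, m}: 1 true — exactly one ✓
  (5) n=T, b=F — not both ✓
  (6) b=F ⇒ k: vacuous ✓
  (7) {u, n, k, r}: 1 true — at least one ✓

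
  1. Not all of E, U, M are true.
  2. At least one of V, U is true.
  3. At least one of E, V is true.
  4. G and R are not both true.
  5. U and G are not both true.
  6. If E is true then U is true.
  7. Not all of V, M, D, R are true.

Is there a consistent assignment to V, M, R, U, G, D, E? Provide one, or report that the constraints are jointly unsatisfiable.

V = True, M = False, R = True, U = True, G = False, D = True, E = False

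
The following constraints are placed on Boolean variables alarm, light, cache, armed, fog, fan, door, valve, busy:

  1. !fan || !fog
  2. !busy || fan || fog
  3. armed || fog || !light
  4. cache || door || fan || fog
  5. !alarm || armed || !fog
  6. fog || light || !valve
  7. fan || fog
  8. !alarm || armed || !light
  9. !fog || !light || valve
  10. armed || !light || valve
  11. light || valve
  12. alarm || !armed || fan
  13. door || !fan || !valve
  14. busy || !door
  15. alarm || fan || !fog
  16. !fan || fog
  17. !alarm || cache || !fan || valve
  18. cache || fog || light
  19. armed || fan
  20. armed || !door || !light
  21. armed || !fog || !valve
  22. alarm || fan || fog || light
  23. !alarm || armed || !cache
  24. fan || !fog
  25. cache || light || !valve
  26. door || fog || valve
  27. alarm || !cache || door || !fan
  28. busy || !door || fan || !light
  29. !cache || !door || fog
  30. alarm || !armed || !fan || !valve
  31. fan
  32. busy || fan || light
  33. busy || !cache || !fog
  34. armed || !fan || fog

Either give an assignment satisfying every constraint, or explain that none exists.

Unsatisfiable — no assignment works.

Case fan = True:
  (!fan || !fog) forces fog = False.
  Clause (!fan || fog) is falsified — contradiction.
Case fan = False:
  Clause (fan) is falsified — contradiction.
Both cases fail, so the formula is unsatisfiable.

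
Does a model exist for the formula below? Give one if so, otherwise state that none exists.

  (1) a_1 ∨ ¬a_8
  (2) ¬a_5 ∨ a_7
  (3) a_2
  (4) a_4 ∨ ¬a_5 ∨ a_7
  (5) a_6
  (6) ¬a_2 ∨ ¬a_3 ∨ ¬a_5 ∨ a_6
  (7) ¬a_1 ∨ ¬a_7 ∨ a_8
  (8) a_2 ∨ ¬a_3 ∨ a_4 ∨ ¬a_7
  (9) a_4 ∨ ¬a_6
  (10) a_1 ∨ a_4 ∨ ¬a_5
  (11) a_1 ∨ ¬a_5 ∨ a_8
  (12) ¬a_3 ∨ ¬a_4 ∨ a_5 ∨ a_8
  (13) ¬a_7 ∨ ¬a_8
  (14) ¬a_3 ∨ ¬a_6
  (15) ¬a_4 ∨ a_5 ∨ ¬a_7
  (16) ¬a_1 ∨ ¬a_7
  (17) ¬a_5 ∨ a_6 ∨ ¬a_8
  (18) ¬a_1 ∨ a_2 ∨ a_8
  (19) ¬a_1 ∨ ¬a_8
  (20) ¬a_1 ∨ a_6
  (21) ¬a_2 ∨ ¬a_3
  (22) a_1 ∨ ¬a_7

Unit clause (a_2) forces a_2 = True.
Unit clause (a_6) forces a_6 = True.
In (a_4 ∨ ¬a_6) only a_4 is left, so a_4 = True.
In (¬a_3 ∨ ¬a_6) only ¬a_3 is left, so a_3 = False.
Set a_1 = True.
  then (¬a_1 ∨ ¬a_7) forces a_7 = False.
  then (¬a_1 ∨ ¬a_8) forces a_8 = False.
  then (¬a_5 ∨ a_7) forces a_5 = False.
All clauses satisfied.

a_1: True, a_2: True, a_3: False, a_4: True, a_5: False, a_6: True, a_7: False, a_8: False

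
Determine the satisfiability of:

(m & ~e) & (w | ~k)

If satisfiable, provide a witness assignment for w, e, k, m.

w = False, e = False, k = False, m = True

  m & ~e = True
    ~e = True
  w | ~k = True
    ~k = True
Both conjuncts True, so the formula holds.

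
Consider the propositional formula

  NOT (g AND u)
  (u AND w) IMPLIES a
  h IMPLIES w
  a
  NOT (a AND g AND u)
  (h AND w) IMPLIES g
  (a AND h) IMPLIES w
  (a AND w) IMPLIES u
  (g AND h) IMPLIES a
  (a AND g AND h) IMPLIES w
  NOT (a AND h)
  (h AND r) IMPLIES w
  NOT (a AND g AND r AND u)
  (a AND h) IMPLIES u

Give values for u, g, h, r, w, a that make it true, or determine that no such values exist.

Unit clause (a) forces a = True.
In (NOT a OR NOT h) only NOT h is left, so h = False.
Set u = False.
  then (NOT a OR u OR NOT w) forces w = False.
Set g = False.
Set r = True.
All clauses satisfied.

u = False, g = False, h = False, r = True, w = False, a = True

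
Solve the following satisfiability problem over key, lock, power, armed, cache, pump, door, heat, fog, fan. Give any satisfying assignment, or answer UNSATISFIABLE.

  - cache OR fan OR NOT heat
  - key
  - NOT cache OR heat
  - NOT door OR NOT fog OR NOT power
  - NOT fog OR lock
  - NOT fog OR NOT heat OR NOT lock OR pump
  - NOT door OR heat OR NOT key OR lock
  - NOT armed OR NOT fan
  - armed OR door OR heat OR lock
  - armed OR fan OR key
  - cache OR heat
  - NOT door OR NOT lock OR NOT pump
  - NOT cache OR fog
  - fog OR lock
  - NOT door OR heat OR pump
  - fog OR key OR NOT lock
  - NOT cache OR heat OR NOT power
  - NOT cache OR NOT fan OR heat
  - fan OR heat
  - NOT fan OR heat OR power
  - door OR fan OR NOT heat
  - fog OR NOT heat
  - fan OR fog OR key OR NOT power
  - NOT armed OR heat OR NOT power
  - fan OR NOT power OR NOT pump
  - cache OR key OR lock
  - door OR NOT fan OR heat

key: True; lock: True; power: False; armed: False; cache: False; pump: True; door: False; heat: True; fog: True; fan: True

Unit clause (key) forces key = True.
Try lock = False:
  (NOT fog OR lock) forces fog = False.
  clause (fog OR lock) is falsified — backtrack.
So lock = True.
Set power = False.
Set armed = False.
Set cache = False.
  then (cache OR heat) forces heat = True.
  then (fog OR NOT heat) forces fog = True.
  then (cache OR fan OR NOT heat) forces fan = True.
  then (NOT fog OR NOT heat OR NOT lock OR pump) forces pump = True.
  then (NOT door OR NOT lock OR NOT pump) forces door = False.
All clauses satisfied.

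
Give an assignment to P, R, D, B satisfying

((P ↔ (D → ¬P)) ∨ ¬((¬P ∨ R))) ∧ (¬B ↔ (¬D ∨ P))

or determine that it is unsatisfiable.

P: True; R: False; D: True; B: False

  (P ↔ (D → ¬P)) ∨ ¬((¬P ∨ R)) = True
    P ↔ (D → ¬P) = False
      D → ¬P = False
        ¬P = False
    ¬((¬P ∨ R)) = True
      ¬P ∨ R = False
        ¬P = False
  ¬B ↔ (¬D ∨ P) = True
    ¬B = True
    ¬D ∨ P = True
      ¬D = False
Both conjuncts True, so the formula holds.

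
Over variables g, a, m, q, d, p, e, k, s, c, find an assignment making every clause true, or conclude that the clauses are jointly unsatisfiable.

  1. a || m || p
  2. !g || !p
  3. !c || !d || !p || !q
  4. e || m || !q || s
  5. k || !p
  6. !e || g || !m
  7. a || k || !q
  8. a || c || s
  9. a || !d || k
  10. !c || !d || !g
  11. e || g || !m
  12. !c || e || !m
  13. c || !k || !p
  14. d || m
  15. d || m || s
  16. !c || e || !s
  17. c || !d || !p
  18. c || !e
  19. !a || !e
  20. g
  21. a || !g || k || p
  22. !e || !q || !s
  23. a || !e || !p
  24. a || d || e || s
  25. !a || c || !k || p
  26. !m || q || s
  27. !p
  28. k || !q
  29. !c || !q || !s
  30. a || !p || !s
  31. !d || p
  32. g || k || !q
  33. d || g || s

Unit clause (g) forces g = True.
Unit clause (!p) forces p = False.
In (!d || p) only !d is left, so d = False.
In (d || m) only m is left, so m = True.
Set a = False.
  then (a || !g || k || p) forces k = True.
Set q = False.
  then (!m || q || s) forces s = True.
Set e = True.
  then (c || !e) forces c = True.
All clauses satisfied.

g = True, a = False, m = True, q = False, d = False, p = False, e = True, k = True, s = True, c = True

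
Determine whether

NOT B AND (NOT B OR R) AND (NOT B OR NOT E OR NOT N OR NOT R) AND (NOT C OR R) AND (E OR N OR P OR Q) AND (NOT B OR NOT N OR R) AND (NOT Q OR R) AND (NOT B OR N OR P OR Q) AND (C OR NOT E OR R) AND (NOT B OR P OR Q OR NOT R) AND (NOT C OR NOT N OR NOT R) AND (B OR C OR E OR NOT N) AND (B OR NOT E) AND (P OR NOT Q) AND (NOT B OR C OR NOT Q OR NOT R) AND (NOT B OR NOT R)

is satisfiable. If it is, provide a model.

R=T; P=T; B=F; Q=F; C=T; N=F; E=F

Unit clause (NOT B) forces B = False.
In (B OR NOT E) only NOT E is left, so E = False.
Set R = True.
Try P = False:
  (P OR NOT Q) forces Q = False.
  (E OR N OR P OR Q) forces N = True.
  (NOT C OR NOT N OR NOT R) forces C = False.
  clause (B OR C OR E OR NOT N) is falsified — backtrack.
So P = True.
Set Q = False.
Set C = True.
  then (NOT C OR NOT N OR NOT R) forces N = False.
All clauses satisfied.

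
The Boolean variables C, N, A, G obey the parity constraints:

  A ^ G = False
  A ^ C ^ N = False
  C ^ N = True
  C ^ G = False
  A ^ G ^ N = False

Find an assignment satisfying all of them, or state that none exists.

C: True, N: False, A: True, G: True

A ^ G = T ^ T = False ✓
A ^ C ^ N = T ^ T ^ F = False ✓
C ^ N = T ^ F = True ✓
C ^ G = T ^ T = False ✓
A ^ G ^ N = T ^ T ^ F = False ✓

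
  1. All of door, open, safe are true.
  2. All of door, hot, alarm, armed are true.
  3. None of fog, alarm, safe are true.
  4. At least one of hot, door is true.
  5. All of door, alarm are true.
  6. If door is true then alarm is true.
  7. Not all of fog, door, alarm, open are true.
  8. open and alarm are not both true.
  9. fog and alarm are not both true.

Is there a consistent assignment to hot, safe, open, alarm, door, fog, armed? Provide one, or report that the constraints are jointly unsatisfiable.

Unsatisfiable

Case safe = True:
  Constraint (3) is violated (safe=T) — contradiction.
Case safe = False:
  Constraint (1) is violated (safe=F) — contradiction.
Both cases fail — unsatisfiable.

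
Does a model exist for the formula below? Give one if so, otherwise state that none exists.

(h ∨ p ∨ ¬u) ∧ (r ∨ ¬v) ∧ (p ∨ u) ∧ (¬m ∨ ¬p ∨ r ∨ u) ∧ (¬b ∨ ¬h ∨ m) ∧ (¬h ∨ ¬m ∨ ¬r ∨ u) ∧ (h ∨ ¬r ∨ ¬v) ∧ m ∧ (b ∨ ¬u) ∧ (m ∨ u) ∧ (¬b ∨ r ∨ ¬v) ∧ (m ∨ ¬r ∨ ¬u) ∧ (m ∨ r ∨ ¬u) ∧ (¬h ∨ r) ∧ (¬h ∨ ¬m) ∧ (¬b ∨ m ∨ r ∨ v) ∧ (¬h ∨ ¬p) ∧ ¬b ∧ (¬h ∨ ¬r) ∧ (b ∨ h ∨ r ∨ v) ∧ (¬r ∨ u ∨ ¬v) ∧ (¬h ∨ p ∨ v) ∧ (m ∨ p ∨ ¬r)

Unit clause (m) forces m = True.
In (¬h ∨ ¬m) only ¬h is left, so h = False.
Unit clause (¬b) forces b = False.
In (b ∨ ¬u) only ¬u is left, so u = False.
In (p ∨ u) only p is left, so p = True.
In (¬m ∨ ¬p ∨ r ∨ u) only r is left, so r = True.
In (h ∨ ¬r ∨ ¬v) only ¬v is left, so v = False.
All clauses satisfied.

m=T, h=F, u=F, p=T, r=T, b=F, v=F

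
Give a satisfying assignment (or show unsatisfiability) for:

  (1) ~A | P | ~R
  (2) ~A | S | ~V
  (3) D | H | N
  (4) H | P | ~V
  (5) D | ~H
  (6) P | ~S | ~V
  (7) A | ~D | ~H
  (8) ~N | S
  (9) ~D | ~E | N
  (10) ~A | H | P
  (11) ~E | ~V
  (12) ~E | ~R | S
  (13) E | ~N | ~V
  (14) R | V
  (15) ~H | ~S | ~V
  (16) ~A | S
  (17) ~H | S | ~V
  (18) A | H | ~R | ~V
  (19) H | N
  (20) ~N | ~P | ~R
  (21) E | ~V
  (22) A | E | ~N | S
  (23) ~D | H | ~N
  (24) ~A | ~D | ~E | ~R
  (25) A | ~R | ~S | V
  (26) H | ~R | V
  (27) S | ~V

V = False, A = True, H = True, D = True, R = True, P = True, S = True, E = False, N = False

Try V = True:
  (~E | ~V) forces E = False.
  clause (E | ~V) is falsified — backtrack.
So V = False.
  then (R | V) forces R = True.
  then (H | ~R | V) forces H = True.
  then (D | ~H) forces D = True.
  then (A | ~D | ~H) forces A = True.
  then (~A | S) forces S = True.
  then (~A | ~D | ~E | ~R) forces E = False.
  then (~A | P | ~R) forces P = True.
  then (~N | ~P | ~R) forces N = False.
All clauses satisfied.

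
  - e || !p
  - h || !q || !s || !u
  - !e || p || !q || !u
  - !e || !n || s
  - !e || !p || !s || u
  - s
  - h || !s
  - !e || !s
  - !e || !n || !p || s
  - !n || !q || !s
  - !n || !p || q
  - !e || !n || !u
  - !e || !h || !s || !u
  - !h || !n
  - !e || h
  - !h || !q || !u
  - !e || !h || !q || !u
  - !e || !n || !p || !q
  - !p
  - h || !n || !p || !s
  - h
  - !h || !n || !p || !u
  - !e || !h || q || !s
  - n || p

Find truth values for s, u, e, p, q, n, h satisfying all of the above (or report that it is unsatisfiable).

The formula is unsatisfiable.

Case s = True:
  (h || !s) forces h = True.
  (!e || !s) forces e = False.
  (e || !p) forces p = False.
  (!h || !n) forces n = False.
  Clause (n || p) is falsified — contradiction.
Case s = False:
  Clause (s) is falsified — contradiction.
Both cases fail, so the formula is unsatisfiable.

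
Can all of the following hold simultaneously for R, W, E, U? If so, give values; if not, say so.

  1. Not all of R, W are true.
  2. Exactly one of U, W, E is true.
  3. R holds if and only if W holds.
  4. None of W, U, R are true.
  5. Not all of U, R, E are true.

R = False, W = False, E = True, U = False

  (1) {R, W}: 0/2 true — not all ✓
  (2) {U, W, E}: 1 true — exactly one ✓
  (3) R=F, W=F — same ✓
  (4) {W, U, R}: 0 true — none ✓
  (5) {U, R, E}: 1/3 true — not all ✓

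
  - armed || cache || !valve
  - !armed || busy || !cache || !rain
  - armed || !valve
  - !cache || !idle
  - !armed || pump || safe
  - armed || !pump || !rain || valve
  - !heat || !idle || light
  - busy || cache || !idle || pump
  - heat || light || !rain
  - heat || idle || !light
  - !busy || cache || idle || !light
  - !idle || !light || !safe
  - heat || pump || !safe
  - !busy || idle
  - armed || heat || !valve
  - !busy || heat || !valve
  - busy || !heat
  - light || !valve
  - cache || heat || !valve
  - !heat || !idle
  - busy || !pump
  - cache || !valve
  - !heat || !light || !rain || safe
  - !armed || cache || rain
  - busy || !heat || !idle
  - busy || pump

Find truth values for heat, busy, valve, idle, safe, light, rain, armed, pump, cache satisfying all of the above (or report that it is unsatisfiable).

Try heat = True:
  (busy || !heat) forces busy = True.
  (!busy || idle) forces idle = True.
  clause (!heat || !idle) is falsified — backtrack.
So heat = False.
Try busy = False:
  (busy || !pump) forces pump = False.
  clause (busy || pump) is falsified — backtrack.
So busy = True.
  then (!busy || idle) forces idle = True.
  then (!busy || heat || !valve) forces valve = False.
  then (!cache || !idle) forces cache = False.
Set safe = False.
Set light = False.
  then (heat || light || !rain) forces rain = False.
  then (!armed || cache || rain) forces armed = False.
Set pump = False.
All clauses satisfied.

heat=F, busy=T, valve=F, idle=T, safe=F, light=F, rain=F, armed=F, pump=F, cache=F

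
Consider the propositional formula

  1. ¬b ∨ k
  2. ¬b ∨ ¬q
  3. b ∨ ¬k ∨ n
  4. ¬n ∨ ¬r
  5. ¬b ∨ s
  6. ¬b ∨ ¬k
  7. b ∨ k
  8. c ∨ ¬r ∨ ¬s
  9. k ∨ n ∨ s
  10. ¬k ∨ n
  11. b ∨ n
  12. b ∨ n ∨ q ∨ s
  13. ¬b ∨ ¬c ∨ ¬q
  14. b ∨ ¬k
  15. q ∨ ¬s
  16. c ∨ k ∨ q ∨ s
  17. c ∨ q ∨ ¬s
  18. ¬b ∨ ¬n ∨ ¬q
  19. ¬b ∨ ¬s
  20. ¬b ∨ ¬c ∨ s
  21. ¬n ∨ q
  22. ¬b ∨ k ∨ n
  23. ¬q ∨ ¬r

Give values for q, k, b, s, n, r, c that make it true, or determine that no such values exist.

No satisfying assignment exists.

Case k = True:
  (¬b ∨ ¬k) forces b = False.
  Clause (b ∨ ¬k) is falsified — contradiction.
Case k = False:
  (¬b ∨ k) forces b = False.
  Clause (b ∨ k) is falsified — contradiction.
Both cases fail, so the formula is unsatisfiable.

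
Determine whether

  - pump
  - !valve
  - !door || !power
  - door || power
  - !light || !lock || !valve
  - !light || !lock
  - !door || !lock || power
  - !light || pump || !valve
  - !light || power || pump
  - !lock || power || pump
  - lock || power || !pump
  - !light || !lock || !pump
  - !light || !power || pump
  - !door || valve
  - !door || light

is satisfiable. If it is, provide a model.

door: False; lock: True; pump: True; power: True; light: False; valve: False

Unit clause (pump) forces pump = True.
Unit clause (!valve) forces valve = False.
In (!door || valve) only !door is left, so door = False.
In (door || power) only power is left, so power = True.
Set lock = True.
  then (!light || !lock) forces light = False.
All clauses satisfied.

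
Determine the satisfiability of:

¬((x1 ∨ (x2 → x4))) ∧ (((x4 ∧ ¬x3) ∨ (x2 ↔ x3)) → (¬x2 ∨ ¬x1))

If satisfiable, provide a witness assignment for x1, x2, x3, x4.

x1=F, x2=T, x3=T, x4=F

  ¬((x1 ∨ (x2 → x4))) = True
    x1 ∨ (x2 → x4) = False
      x2 → x4 = False
  ((x4 ∧ ¬x3) ∨ (x2 ↔ x3)) → (¬x2 ∨ ¬x1) = True
    (x4 ∧ ¬x3) ∨ (x2 ↔ x3) = True
      x4 ∧ ¬x3 = False
        ¬x3 = False
      x2 ↔ x3 = True
    ¬x2 ∨ ¬x1 = True
      ¬x2 = False
      ¬x1 = True
Both conjuncts True, so the formula holds.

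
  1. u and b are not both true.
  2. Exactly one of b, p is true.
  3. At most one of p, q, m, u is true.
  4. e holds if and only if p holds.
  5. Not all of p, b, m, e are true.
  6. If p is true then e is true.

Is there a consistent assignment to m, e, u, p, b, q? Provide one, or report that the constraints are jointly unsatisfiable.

m = False, e = False, u = False, p = False, b = True, q = False

  (1) u=F, b=T — not both ✓
  (2) {b, p}: 1 true — exactly one ✓
  (3) {p, q, m, u}: 0 true — at most one ✓
  (4) e=F, p=F — same ✓
  (5) {p, b, m, e}: 1/4 true — not all ✓
  (6) p=F ⇒ e: vacuous ✓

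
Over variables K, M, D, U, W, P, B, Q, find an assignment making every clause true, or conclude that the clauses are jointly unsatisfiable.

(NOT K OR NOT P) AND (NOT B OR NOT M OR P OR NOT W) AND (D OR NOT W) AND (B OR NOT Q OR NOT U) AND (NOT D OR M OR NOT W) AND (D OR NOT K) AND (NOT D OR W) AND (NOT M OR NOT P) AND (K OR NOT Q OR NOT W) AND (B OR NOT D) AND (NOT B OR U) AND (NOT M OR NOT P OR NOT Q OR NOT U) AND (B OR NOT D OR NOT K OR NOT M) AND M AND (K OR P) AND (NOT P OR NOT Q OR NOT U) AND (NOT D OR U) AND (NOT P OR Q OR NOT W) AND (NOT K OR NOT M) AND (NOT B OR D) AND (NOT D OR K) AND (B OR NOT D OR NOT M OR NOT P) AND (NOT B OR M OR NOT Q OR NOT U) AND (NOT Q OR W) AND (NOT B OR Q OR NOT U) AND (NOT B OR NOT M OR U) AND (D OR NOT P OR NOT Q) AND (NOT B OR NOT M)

Case M = True:
  (NOT M OR NOT P) forces P = False.
  (K OR P) forces K = True.
  Clause (NOT K OR NOT M) is falsified — contradiction.
Case M = False:
  Clause (M) is falsified — contradiction.
Both cases fail, so the formula is unsatisfiable.

Unsatisfiable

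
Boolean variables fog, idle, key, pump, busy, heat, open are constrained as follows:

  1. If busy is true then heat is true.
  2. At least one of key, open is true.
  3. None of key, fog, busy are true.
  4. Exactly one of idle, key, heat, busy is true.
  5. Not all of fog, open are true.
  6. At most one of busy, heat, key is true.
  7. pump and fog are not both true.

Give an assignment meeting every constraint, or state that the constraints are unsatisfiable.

fog: False; idle: True; key: False; pump: False; busy: False; heat: False; open: True

  (1) busy=F ⇒ heat: vacuous ✓
  (2) {key, open}: 1 true — at least one ✓
  (3) {key, fog, busy}: 0 true — none ✓
  (4) {idle, key, heat, busy}: 1 true — exactly one ✓
  (5) {fog, open}: 1/2 true — not all ✓
  (6) {busy, heat, key}: 0 true — at most one ✓
  (7) pump=F, fog=F — not both ✓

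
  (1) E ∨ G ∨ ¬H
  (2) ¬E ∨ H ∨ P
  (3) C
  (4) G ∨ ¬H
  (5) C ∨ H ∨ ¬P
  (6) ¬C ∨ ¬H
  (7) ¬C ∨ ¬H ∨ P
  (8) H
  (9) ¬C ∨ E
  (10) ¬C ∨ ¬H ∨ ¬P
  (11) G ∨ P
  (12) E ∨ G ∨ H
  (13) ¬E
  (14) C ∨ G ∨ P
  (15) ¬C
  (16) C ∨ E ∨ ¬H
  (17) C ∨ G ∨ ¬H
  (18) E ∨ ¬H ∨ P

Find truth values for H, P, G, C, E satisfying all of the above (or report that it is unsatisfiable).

The formula is unsatisfiable.

Case C = True:
  Clause (¬C) is falsified — contradiction.
Case C = False:
  Clause (C) is falsified — contradiction.
Both cases fail, so the formula is unsatisfiable.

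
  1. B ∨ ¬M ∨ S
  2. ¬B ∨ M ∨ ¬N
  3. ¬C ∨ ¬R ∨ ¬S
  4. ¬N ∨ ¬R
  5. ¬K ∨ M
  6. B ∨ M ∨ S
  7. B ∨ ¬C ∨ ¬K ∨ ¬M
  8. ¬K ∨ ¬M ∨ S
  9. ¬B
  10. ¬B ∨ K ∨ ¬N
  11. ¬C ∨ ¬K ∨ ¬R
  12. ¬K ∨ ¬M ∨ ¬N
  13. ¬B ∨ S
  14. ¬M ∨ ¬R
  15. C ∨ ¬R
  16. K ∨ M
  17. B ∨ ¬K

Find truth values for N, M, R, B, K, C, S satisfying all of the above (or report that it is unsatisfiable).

Unit clause (¬B) forces B = False.
In (B ∨ ¬K) only ¬K is left, so K = False.
In (K ∨ M) only M is left, so M = True.
In (B ∨ ¬M ∨ S) only S is left, so S = True.
In (¬M ∨ ¬R) only ¬R is left, so R = False.
Set N = True.
Set C = True.
All clauses satisfied.

N=T; M=T; R=F; B=F; K=F; C=T; S=T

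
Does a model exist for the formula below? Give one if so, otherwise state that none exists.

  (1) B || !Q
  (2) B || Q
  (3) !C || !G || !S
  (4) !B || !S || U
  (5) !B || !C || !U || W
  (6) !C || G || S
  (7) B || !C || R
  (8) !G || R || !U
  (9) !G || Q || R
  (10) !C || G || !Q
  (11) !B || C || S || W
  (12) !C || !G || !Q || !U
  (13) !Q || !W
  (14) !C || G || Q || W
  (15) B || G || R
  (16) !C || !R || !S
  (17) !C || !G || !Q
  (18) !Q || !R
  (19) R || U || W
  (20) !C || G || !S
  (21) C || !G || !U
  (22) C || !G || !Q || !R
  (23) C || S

B = True; U = True; W = False; R = True; Q = False; S = True; G = False; C = False

Try B = False:
  (B || !Q) forces Q = False.
  clause (B || Q) is falsified — backtrack.
So B = True.
Set U = True.
Set W = False.
  then (!B || !C || !U || W) forces C = False.
  then (!B || C || S || W) forces S = True.
  then (C || !G || !U) forces G = False.
Set R = True.
  then (!Q || !R) forces Q = False.
All clauses satisfied.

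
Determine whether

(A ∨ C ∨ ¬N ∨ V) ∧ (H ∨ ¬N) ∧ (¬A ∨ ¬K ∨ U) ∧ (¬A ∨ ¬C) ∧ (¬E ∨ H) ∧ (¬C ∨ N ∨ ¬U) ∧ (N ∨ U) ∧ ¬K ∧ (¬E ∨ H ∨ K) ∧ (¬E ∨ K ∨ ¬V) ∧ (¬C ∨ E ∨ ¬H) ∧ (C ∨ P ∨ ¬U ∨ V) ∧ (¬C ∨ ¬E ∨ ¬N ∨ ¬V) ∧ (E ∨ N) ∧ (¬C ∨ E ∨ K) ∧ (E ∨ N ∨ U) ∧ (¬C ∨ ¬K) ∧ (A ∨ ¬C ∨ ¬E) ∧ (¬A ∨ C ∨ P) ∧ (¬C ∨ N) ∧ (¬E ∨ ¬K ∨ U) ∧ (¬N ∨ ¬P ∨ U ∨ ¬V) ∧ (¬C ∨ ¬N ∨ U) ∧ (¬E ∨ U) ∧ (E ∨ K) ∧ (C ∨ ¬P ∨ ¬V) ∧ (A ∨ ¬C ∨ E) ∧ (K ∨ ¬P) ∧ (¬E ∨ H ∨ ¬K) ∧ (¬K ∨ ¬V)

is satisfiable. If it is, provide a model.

Case K = True:
  Clause (¬K) is falsified — contradiction.
Case K = False:
  (E ∨ K) forces E = True.
  (¬E ∨ H) forces H = True.
  (¬E ∨ K ∨ ¬V) forces V = False.
  (¬E ∨ U) forces U = True.
  (K ∨ ¬P) forces P = False.
  (C ∨ P ∨ ¬U ∨ V) forces C = True.
  (¬A ∨ ¬C) forces A = False.
  Clause (A ∨ ¬C ∨ ¬E) is falsified — contradiction.
Both cases fail, so the formula is unsatisfiable.

No satisfying assignment exists.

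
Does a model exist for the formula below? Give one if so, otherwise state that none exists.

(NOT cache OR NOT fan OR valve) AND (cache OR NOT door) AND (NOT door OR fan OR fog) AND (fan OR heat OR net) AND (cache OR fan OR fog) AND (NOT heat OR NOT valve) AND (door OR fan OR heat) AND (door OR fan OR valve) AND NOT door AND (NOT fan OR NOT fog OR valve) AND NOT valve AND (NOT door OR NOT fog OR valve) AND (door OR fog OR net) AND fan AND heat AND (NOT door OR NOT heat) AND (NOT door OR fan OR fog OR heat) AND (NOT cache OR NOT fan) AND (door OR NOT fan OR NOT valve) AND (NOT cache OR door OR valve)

net: True; fan: True; cache: False; fog: False; heat: True; door: False; valve: False

Unit clause (NOT door) forces door = False.
Unit clause (NOT valve) forces valve = False.
Unit clause (fan) forces fan = True.
Unit clause (heat) forces heat = True.
In (NOT cache OR NOT fan) only NOT cache is left, so cache = False.
In (NOT fan OR NOT fog OR valve) only NOT fog is left, so fog = False.
In (door OR fog OR net) only net is left, so net = True.
All clauses satisfied.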